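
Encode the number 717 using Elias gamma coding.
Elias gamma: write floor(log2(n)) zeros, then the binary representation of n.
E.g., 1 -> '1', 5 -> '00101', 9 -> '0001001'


num_bits = floor(log2(717)) + 1 = 10
leading_zeros = num_bits - 1 = 9
binary(717) = 1011001101

Elias gamma(717) = '000000000' + '1011001101' = 0000000001011001101 (19 bits)


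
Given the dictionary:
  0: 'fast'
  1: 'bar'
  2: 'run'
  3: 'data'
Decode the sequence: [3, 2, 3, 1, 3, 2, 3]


Look up each index in the dictionary:
  3 -> 'data'
  2 -> 'run'
  3 -> 'data'
  1 -> 'bar'
  3 -> 'data'
  2 -> 'run'
  3 -> 'data'

Decoded: "data run data bar data run data"


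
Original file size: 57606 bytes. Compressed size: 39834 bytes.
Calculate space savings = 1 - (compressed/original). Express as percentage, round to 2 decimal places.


ratio = compressed/original = 39834/57606 = 0.69149
savings = 1 - ratio = 1 - 0.69149 = 0.30851
as a percentage: 0.30851 * 100 = 30.85%

Space savings = 1 - 39834/57606 = 30.85%


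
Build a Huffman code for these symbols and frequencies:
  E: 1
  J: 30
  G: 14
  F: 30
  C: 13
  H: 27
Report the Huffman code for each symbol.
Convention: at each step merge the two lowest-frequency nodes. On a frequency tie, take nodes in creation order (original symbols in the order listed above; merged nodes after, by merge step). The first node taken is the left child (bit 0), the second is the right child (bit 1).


Huffman tree construction:
Step 1: Merge E(1) + C(13) = 14
Step 2: Merge G(14) + (E+C)(14) = 28
Step 3: Merge H(27) + (G+(E+C))(28) = 55
Step 4: Merge J(30) + F(30) = 60
Step 5: Merge (H+(G+(E+C)))(55) + (J+F)(60) = 115
Read each symbol's code off the tree from the root (left child = 0, right child = 1).

Codes:
  E: 0110 (length 4)
  J: 10 (length 2)
  G: 010 (length 3)
  F: 11 (length 2)
  C: 0111 (length 4)
  H: 00 (length 2)
Average code length: 272/115 = 2.3652 bits/symbol


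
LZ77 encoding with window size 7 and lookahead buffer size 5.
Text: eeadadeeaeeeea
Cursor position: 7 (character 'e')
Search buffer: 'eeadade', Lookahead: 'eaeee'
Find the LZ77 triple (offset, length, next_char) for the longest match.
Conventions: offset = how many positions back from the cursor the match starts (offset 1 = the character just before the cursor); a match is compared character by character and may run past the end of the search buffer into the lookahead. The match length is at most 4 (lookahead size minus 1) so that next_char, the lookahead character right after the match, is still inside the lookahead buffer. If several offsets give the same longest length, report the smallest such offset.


Try each offset into the search buffer:
  offset=1 (pos 6, char 'e'): match length 1
  offset=2 (pos 5, char 'd'): match length 0
  offset=3 (pos 4, char 'a'): match length 0
  offset=4 (pos 3, char 'd'): match length 0
  offset=5 (pos 2, char 'a'): match length 0
  offset=6 (pos 1, char 'e'): match length 2
  offset=7 (pos 0, char 'e'): match length 1
Longest match has length 2 at offset 6.
next_char = character at position 7 + 2 = 9 -> 'e'

Best match: offset=6, length=2 (matching 'ea' starting at position 1)
LZ77 triple: (6, 2, 'e')


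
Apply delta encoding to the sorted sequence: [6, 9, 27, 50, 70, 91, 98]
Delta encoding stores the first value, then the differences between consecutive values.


First value: 6
Deltas:
  9 - 6 = 3
  27 - 9 = 18
  50 - 27 = 23
  70 - 50 = 20
  91 - 70 = 21
  98 - 91 = 7


Delta encoded: [6, 3, 18, 23, 20, 21, 7]


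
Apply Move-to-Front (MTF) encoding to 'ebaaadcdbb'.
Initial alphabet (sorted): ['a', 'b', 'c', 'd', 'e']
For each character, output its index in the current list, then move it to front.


MTF encoding:
'e': index 4 in ['a', 'b', 'c', 'd', 'e'] -> ['e', 'a', 'b', 'c', 'd']
'b': index 2 in ['e', 'a', 'b', 'c', 'd'] -> ['b', 'e', 'a', 'c', 'd']
'a': index 2 in ['b', 'e', 'a', 'c', 'd'] -> ['a', 'b', 'e', 'c', 'd']
'a': index 0 in ['a', 'b', 'e', 'c', 'd'] -> ['a', 'b', 'e', 'c', 'd']
'a': index 0 in ['a', 'b', 'e', 'c', 'd'] -> ['a', 'b', 'e', 'c', 'd']
'd': index 4 in ['a', 'b', 'e', 'c', 'd'] -> ['d', 'a', 'b', 'e', 'c']
'c': index 4 in ['d', 'a', 'b', 'e', 'c'] -> ['c', 'd', 'a', 'b', 'e']
'd': index 1 in ['c', 'd', 'a', 'b', 'e'] -> ['d', 'c', 'a', 'b', 'e']
'b': index 3 in ['d', 'c', 'a', 'b', 'e'] -> ['b', 'd', 'c', 'a', 'e']
'b': index 0 in ['b', 'd', 'c', 'a', 'e'] -> ['b', 'd', 'c', 'a', 'e']


Output: [4, 2, 2, 0, 0, 4, 4, 1, 3, 0]


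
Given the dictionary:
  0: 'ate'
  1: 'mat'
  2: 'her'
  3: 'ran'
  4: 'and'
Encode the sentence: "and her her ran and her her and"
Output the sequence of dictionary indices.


Look up each word in the dictionary:
  'and' -> 4
  'her' -> 2
  'her' -> 2
  'ran' -> 3
  'and' -> 4
  'her' -> 2
  'her' -> 2
  'and' -> 4

Encoded: [4, 2, 2, 3, 4, 2, 2, 4]


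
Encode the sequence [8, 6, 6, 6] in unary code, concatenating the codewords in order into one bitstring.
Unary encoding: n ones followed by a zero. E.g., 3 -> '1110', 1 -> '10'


Encode each number as n ones followed by a terminating 0:
  8 -> 111111110 (9 bits)
  6 -> 1111110 (7 bits)
  6 -> 1111110 (7 bits)
  6 -> 1111110 (7 bits)
Total length = 9 + 7 + 7 + 7 = 30 bits.

Unary([8, 6, 6, 6]) = 111111110111111011111101111110 (30 bits)


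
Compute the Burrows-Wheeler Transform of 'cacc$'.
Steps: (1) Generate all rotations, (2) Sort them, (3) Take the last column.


Rotations (sorted):
  0: $cacc -> last char: c
  1: acc$c -> last char: c
  2: c$cac -> last char: c
  3: cacc$ -> last char: $
  4: cc$ca -> last char: a


BWT = ccc$a


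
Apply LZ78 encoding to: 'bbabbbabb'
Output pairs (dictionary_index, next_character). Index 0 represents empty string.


LZ78 encoding steps:
Dictionary: {0: ''}
Step 1: w='' (idx 0), next='b' -> output (0, 'b'), add 'b' as idx 1
Step 2: w='b' (idx 1), next='a' -> output (1, 'a'), add 'ba' as idx 2
Step 3: w='b' (idx 1), next='b' -> output (1, 'b'), add 'bb' as idx 3
Step 4: w='ba' (idx 2), next='b' -> output (2, 'b'), add 'bab' as idx 4
Step 5: w='b' (idx 1), end of input -> output (1, '')


Encoded: [(0, 'b'), (1, 'a'), (1, 'b'), (2, 'b'), (1, '')]


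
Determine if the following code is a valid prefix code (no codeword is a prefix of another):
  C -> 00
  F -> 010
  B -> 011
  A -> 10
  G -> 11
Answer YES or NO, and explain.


Checking each pair (does one codeword prefix another?):
  C='00' vs F='010': no prefix
  C='00' vs B='011': no prefix
  C='00' vs A='10': no prefix
  C='00' vs G='11': no prefix
  F='010' vs C='00': no prefix
  F='010' vs B='011': no prefix
  F='010' vs A='10': no prefix
  F='010' vs G='11': no prefix
  B='011' vs C='00': no prefix
  B='011' vs F='010': no prefix
  B='011' vs A='10': no prefix
  B='011' vs G='11': no prefix
  A='10' vs C='00': no prefix
  A='10' vs F='010': no prefix
  A='10' vs B='011': no prefix
  A='10' vs G='11': no prefix
  G='11' vs C='00': no prefix
  G='11' vs F='010': no prefix
  G='11' vs B='011': no prefix
  G='11' vs A='10': no prefix
No violation found over all pairs.

YES -- this is a valid prefix code. No codeword is a prefix of any other codeword.


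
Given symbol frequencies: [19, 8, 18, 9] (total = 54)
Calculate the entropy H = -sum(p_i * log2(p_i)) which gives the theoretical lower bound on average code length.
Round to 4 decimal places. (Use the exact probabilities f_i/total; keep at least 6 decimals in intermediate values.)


Per-symbol terms -p_i * log2(p_i) with p_i = f_i/54:
  p = 19/54 = 0.351852: log2(p) = -1.506960, -p*log2(p) = 0.530227
  p = 8/54 = 0.148148: log2(p) = -2.754888, -p*log2(p) = 0.408131
  p = 18/54 = 0.333333: log2(p) = -1.584963, -p*log2(p) = 0.528321
  p = 9/54 = 0.166667: log2(p) = -2.584963, -p*log2(p) = 0.430827
H = 0.530227 + 0.408131 + 0.528321 + 0.430827 = 1.897506

H = 1.8975 bits/symbol


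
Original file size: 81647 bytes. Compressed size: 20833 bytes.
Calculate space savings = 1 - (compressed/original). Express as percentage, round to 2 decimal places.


ratio = compressed/original = 20833/81647 = 0.255159
savings = 1 - ratio = 1 - 0.255159 = 0.744841
as a percentage: 0.744841 * 100 = 74.48%

Space savings = 1 - 20833/81647 = 74.48%


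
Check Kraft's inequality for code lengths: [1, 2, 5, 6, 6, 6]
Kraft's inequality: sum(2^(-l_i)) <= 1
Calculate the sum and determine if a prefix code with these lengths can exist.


Sum = 2^(-1) + 2^(-2) + 2^(-5) + 2^(-6) + 2^(-6) + 2^(-6)
    = 0.5 + 0.25 + 0.03125 + 0.015625 + 0.015625 + 0.015625
    = 53/64 = 0.828125
Since 0.828125 <= 1, Kraft's inequality IS satisfied.
A prefix code with these lengths CAN exist.

Kraft sum = 0.828125. Satisfied.


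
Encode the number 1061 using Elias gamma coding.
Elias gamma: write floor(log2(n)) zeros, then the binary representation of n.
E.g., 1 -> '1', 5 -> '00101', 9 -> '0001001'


num_bits = floor(log2(1061)) + 1 = 11
leading_zeros = num_bits - 1 = 10
binary(1061) = 10000100101

Elias gamma(1061) = '0000000000' + '10000100101' = 000000000010000100101 (21 bits)


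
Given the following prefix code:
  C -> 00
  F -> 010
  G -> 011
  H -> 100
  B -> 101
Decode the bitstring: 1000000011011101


Decoding step by step:
Bits 100 -> H
Bits 00 -> C
Bits 00 -> C
Bits 011 -> G
Bits 011 -> G
Bits 101 -> B


Decoded message: HCCGGB


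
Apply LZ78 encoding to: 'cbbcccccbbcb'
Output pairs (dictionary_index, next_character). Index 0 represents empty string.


LZ78 encoding steps:
Dictionary: {0: ''}
Step 1: w='' (idx 0), next='c' -> output (0, 'c'), add 'c' as idx 1
Step 2: w='' (idx 0), next='b' -> output (0, 'b'), add 'b' as idx 2
Step 3: w='b' (idx 2), next='c' -> output (2, 'c'), add 'bc' as idx 3
Step 4: w='c' (idx 1), next='c' -> output (1, 'c'), add 'cc' as idx 4
Step 5: w='cc' (idx 4), next='b' -> output (4, 'b'), add 'ccb' as idx 5
Step 6: w='bc' (idx 3), next='b' -> output (3, 'b'), add 'bcb' as idx 6


Encoded: [(0, 'c'), (0, 'b'), (2, 'c'), (1, 'c'), (4, 'b'), (3, 'b')]


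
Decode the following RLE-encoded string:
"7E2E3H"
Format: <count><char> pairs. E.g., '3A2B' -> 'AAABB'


Expanding each <count><char> pair:
  7E -> 'EEEEEEE'
  2E -> 'EE'
  3H -> 'HHH'

Decoded = EEEEEEEEEHHH


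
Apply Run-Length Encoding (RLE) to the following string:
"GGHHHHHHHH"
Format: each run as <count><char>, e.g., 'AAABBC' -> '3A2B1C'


Scanning runs left to right:
  i=0: run of 'G' x 2 -> '2G'
  i=2: run of 'H' x 8 -> '8H'

RLE = 2G8H


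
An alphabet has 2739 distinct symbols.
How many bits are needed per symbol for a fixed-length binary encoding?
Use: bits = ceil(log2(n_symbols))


log2(2739) = 11.4194
Bracket: 2^11 = 2048 < 2739 <= 2^12 = 4096
So ceil(log2(2739)) = 12

bits = ceil(log2(2739)) = ceil(11.4194) = 12 bits


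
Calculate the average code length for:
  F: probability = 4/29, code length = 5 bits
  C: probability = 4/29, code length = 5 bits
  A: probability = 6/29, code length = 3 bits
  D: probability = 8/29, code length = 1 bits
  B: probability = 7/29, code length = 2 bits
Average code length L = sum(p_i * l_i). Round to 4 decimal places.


Weighted contributions p_i * l_i:
  F: (4/29) * 5 = 20/29
  C: (4/29) * 5 = 20/29
  A: (6/29) * 3 = 18/29
  D: (8/29) * 1 = 8/29
  B: (7/29) * 2 = 14/29
Sum = (20 + 20 + 18 + 8 + 14)/29 = 80/29

L = 80/29 = 2.7586 bits/symbol


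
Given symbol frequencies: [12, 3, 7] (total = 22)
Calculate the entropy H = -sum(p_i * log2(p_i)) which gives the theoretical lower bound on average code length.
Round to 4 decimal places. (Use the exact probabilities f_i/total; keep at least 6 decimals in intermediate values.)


Per-symbol terms -p_i * log2(p_i) with p_i = f_i/22:
  p = 12/22 = 0.545455: log2(p) = -0.874469, -p*log2(p) = 0.476983
  p = 3/22 = 0.136364: log2(p) = -2.874469, -p*log2(p) = 0.391973
  p = 7/22 = 0.318182: log2(p) = -1.652077, -p*log2(p) = 0.525661
H = 0.476983 + 0.391973 + 0.525661 = 1.394617

H = 1.3946 bits/symbol


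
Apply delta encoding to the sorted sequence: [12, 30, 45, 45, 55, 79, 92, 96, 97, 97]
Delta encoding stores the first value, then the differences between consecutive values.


First value: 12
Deltas:
  30 - 12 = 18
  45 - 30 = 15
  45 - 45 = 0
  55 - 45 = 10
  79 - 55 = 24
  92 - 79 = 13
  96 - 92 = 4
  97 - 96 = 1
  97 - 97 = 0


Delta encoded: [12, 18, 15, 0, 10, 24, 13, 4, 1, 0]


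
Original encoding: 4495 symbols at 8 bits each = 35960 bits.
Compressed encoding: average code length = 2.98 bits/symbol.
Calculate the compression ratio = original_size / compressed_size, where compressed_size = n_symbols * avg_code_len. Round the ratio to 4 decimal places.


original_size = n_symbols * orig_bits = 4495 * 8 = 35960 bits
compressed_size = n_symbols * avg_code_len = 4495 * 2.98 = 13395.1 bits
ratio = original_size / compressed_size = 35960 / 13395.1 = 2.6846

Compression ratio = 2.6846


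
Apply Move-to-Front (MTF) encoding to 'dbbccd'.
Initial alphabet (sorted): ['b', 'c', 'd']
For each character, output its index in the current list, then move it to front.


MTF encoding:
'd': index 2 in ['b', 'c', 'd'] -> ['d', 'b', 'c']
'b': index 1 in ['d', 'b', 'c'] -> ['b', 'd', 'c']
'b': index 0 in ['b', 'd', 'c'] -> ['b', 'd', 'c']
'c': index 2 in ['b', 'd', 'c'] -> ['c', 'b', 'd']
'c': index 0 in ['c', 'b', 'd'] -> ['c', 'b', 'd']
'd': index 2 in ['c', 'b', 'd'] -> ['d', 'c', 'b']


Output: [2, 1, 0, 2, 0, 2]


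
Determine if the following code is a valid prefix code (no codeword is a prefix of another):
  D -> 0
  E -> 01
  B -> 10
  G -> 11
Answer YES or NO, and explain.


Checking each pair (does one codeword prefix another?):
  D='0' vs E='01': prefix -- VIOLATION

NO -- this is NOT a valid prefix code. D (0) is a prefix of E (01).


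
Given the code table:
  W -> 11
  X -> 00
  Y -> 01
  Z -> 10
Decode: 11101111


Decoding:
11 -> W
10 -> Z
11 -> W
11 -> W


Result: WZWW


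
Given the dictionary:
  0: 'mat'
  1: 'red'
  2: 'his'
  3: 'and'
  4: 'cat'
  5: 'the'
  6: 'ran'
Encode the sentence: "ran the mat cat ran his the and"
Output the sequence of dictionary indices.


Look up each word in the dictionary:
  'ran' -> 6
  'the' -> 5
  'mat' -> 0
  'cat' -> 4
  'ran' -> 6
  'his' -> 2
  'the' -> 5
  'and' -> 3

Encoded: [6, 5, 0, 4, 6, 2, 5, 3]


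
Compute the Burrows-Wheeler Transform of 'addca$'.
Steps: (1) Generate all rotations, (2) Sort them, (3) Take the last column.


Rotations (sorted):
  0: $addca -> last char: a
  1: a$addc -> last char: c
  2: addca$ -> last char: $
  3: ca$add -> last char: d
  4: dca$ad -> last char: d
  5: ddca$a -> last char: a


BWT = ac$dda


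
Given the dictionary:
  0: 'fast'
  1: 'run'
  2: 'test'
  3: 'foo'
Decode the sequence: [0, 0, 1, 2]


Look up each index in the dictionary:
  0 -> 'fast'
  0 -> 'fast'
  1 -> 'run'
  2 -> 'test'

Decoded: "fast fast run test"


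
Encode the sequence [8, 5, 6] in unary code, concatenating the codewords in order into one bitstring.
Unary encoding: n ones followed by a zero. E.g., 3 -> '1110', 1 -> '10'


Encode each number as n ones followed by a terminating 0:
  8 -> 111111110 (9 bits)
  5 -> 111110 (6 bits)
  6 -> 1111110 (7 bits)
Total length = 9 + 6 + 7 = 22 bits.

Unary([8, 5, 6]) = 1111111101111101111110 (22 bits)


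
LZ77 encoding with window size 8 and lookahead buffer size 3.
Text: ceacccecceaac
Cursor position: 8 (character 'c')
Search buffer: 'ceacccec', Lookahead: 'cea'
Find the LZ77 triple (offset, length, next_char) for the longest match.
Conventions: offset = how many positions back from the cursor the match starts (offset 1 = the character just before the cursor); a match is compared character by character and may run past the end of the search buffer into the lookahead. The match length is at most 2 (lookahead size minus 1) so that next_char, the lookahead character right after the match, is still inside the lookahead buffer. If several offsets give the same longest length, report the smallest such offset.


Try each offset into the search buffer:
  offset=1 (pos 7, char 'c'): match length 1
  offset=2 (pos 6, char 'e'): match length 0
  offset=3 (pos 5, char 'c'): match length 2
  offset=4 (pos 4, char 'c'): match length 1
  offset=5 (pos 3, char 'c'): match length 1
  offset=6 (pos 2, char 'a'): match length 0
  offset=7 (pos 1, char 'e'): match length 0
  offset=8 (pos 0, char 'c'): match length 2
Longest match has length 2, found at offsets 3, 8; take the smallest, offset 3.
next_char = character at position 8 + 2 = 10 -> 'a'

Best match: offset=3, length=2 (matching 'ce' starting at position 5)
LZ77 triple: (3, 2, 'a')


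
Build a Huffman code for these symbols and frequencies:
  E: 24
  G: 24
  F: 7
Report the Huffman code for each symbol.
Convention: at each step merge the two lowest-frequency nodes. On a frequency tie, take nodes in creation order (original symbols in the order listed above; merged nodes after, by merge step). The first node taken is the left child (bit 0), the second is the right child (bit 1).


Huffman tree construction:
Step 1: Merge F(7) + E(24) = 31
Step 2: Merge G(24) + (F+E)(31) = 55
Read each symbol's code off the tree from the root (left child = 0, right child = 1).

Codes:
  E: 11 (length 2)
  G: 0 (length 1)
  F: 10 (length 2)
Average code length: 86/55 = 1.5636 bits/symbol


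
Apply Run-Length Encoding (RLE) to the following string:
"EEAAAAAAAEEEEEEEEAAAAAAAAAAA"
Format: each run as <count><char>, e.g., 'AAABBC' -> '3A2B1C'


Scanning runs left to right:
  i=0: run of 'E' x 2 -> '2E'
  i=2: run of 'A' x 7 -> '7A'
  i=9: run of 'E' x 8 -> '8E'
  i=17: run of 'A' x 11 -> '11A'

RLE = 2E7A8E11A


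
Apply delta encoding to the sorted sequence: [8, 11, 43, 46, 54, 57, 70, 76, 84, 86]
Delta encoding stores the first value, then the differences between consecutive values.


First value: 8
Deltas:
  11 - 8 = 3
  43 - 11 = 32
  46 - 43 = 3
  54 - 46 = 8
  57 - 54 = 3
  70 - 57 = 13
  76 - 70 = 6
  84 - 76 = 8
  86 - 84 = 2


Delta encoded: [8, 3, 32, 3, 8, 3, 13, 6, 8, 2]


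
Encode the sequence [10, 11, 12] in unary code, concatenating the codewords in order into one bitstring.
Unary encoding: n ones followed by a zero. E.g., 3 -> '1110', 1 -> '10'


Encode each number as n ones followed by a terminating 0:
  10 -> 11111111110 (11 bits)
  11 -> 111111111110 (12 bits)
  12 -> 1111111111110 (13 bits)
Total length = 11 + 12 + 13 = 36 bits.

Unary([10, 11, 12]) = 111111111101111111111101111111111110 (36 bits)


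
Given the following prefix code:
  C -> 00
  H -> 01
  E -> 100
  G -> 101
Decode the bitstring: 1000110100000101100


Decoding step by step:
Bits 100 -> E
Bits 01 -> H
Bits 101 -> G
Bits 00 -> C
Bits 00 -> C
Bits 01 -> H
Bits 01 -> H
Bits 100 -> E


Decoded message: EHGCCHHE


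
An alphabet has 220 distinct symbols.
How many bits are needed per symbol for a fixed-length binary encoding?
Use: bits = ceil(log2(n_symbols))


log2(220) = 7.7814
Bracket: 2^7 = 128 < 220 <= 2^8 = 256
So ceil(log2(220)) = 8

bits = ceil(log2(220)) = ceil(7.7814) = 8 bits


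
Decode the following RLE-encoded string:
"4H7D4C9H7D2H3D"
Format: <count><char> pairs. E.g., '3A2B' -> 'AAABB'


Expanding each <count><char> pair:
  4H -> 'HHHH'
  7D -> 'DDDDDDD'
  4C -> 'CCCC'
  9H -> 'HHHHHHHHH'
  7D -> 'DDDDDDD'
  2H -> 'HH'
  3D -> 'DDD'

Decoded = HHHHDDDDDDDCCCCHHHHHHHHHDDDDDDDHHDDD


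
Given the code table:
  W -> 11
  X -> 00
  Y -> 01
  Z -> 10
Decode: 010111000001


Decoding:
01 -> Y
01 -> Y
11 -> W
00 -> X
00 -> X
01 -> Y


Result: YYWXXY


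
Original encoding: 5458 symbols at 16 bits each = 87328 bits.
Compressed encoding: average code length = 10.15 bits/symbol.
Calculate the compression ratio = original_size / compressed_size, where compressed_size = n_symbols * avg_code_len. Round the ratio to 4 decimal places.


original_size = n_symbols * orig_bits = 5458 * 16 = 87328 bits
compressed_size = n_symbols * avg_code_len = 5458 * 10.15 = 55398.7 bits
ratio = original_size / compressed_size = 87328 / 55398.7 = 1.5764

Compression ratio = 1.5764


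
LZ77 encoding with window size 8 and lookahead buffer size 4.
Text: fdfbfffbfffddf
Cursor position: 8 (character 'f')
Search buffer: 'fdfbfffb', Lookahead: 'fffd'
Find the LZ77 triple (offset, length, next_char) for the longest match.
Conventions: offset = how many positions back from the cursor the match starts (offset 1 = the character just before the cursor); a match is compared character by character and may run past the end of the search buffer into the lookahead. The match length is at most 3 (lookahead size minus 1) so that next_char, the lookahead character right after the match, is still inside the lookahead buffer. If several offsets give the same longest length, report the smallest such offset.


Try each offset into the search buffer:
  offset=1 (pos 7, char 'b'): match length 0
  offset=2 (pos 6, char 'f'): match length 1
  offset=3 (pos 5, char 'f'): match length 2
  offset=4 (pos 4, char 'f'): match length 3
  offset=5 (pos 3, char 'b'): match length 0
  offset=6 (pos 2, char 'f'): match length 1
  offset=7 (pos 1, char 'd'): match length 0
  offset=8 (pos 0, char 'f'): match length 1
Longest match has length 3 at offset 4.
next_char = character at position 8 + 3 = 11 -> 'd'

Best match: offset=4, length=3 (matching 'fff' starting at position 4)
LZ77 triple: (4, 3, 'd')


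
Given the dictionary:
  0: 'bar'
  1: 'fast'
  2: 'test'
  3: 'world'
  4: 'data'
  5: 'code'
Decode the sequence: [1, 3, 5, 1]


Look up each index in the dictionary:
  1 -> 'fast'
  3 -> 'world'
  5 -> 'code'
  1 -> 'fast'

Decoded: "fast world code fast"


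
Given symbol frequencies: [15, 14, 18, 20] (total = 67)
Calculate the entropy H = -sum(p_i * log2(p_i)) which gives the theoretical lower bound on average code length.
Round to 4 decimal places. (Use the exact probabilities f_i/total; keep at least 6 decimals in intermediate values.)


Per-symbol terms -p_i * log2(p_i) with p_i = f_i/67:
  p = 15/67 = 0.223881: log2(p) = -2.159199, -p*log2(p) = 0.483403
  p = 14/67 = 0.208955: log2(p) = -2.258734, -p*log2(p) = 0.471974
  p = 18/67 = 0.268657: log2(p) = -1.896164, -p*log2(p) = 0.509417
  p = 20/67 = 0.298507: log2(p) = -1.744161, -p*log2(p) = 0.520645
H = 0.483403 + 0.471974 + 0.509417 + 0.520645 = 1.985439

H = 1.9854 bits/symbol


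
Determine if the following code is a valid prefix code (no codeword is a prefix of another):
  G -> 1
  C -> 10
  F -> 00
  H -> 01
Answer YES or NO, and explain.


Checking each pair (does one codeword prefix another?):
  G='1' vs C='10': prefix -- VIOLATION

NO -- this is NOT a valid prefix code. G (1) is a prefix of C (10).


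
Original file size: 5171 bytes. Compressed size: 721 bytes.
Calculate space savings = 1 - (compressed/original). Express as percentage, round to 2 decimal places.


ratio = compressed/original = 721/5171 = 0.139431
savings = 1 - ratio = 1 - 0.139431 = 0.860569
as a percentage: 0.860569 * 100 = 86.06%

Space savings = 1 - 721/5171 = 86.06%


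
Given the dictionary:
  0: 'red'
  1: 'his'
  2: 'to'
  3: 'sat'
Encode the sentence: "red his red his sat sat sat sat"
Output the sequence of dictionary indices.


Look up each word in the dictionary:
  'red' -> 0
  'his' -> 1
  'red' -> 0
  'his' -> 1
  'sat' -> 3
  'sat' -> 3
  'sat' -> 3
  'sat' -> 3

Encoded: [0, 1, 0, 1, 3, 3, 3, 3]


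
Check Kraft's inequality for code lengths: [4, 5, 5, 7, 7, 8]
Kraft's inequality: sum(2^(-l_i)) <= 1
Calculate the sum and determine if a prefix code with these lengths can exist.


Sum = 2^(-4) + 2^(-5) + 2^(-5) + 2^(-7) + 2^(-7) + 2^(-8)
    = 0.0625 + 0.03125 + 0.03125 + 0.0078125 + 0.0078125 + 0.00390625
    = 37/256 = 0.14453125
Since 0.14453125 <= 1, Kraft's inequality IS satisfied.
A prefix code with these lengths CAN exist.

Kraft sum = 0.14453125. Satisfied.


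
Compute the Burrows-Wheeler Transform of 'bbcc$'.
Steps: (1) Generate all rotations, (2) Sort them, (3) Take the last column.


Rotations (sorted):
  0: $bbcc -> last char: c
  1: bbcc$ -> last char: $
  2: bcc$b -> last char: b
  3: c$bbc -> last char: c
  4: cc$bb -> last char: b


BWT = c$bcb


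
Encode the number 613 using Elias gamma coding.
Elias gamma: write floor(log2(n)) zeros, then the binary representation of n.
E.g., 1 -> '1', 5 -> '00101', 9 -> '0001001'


num_bits = floor(log2(613)) + 1 = 10
leading_zeros = num_bits - 1 = 9
binary(613) = 1001100101

Elias gamma(613) = '000000000' + '1001100101' = 0000000001001100101 (19 bits)


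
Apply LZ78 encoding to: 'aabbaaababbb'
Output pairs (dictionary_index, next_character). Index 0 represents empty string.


LZ78 encoding steps:
Dictionary: {0: ''}
Step 1: w='' (idx 0), next='a' -> output (0, 'a'), add 'a' as idx 1
Step 2: w='a' (idx 1), next='b' -> output (1, 'b'), add 'ab' as idx 2
Step 3: w='' (idx 0), next='b' -> output (0, 'b'), add 'b' as idx 3
Step 4: w='a' (idx 1), next='a' -> output (1, 'a'), add 'aa' as idx 4
Step 5: w='ab' (idx 2), next='a' -> output (2, 'a'), add 'aba' as idx 5
Step 6: w='b' (idx 3), next='b' -> output (3, 'b'), add 'bb' as idx 6
Step 7: w='b' (idx 3), end of input -> output (3, '')


Encoded: [(0, 'a'), (1, 'b'), (0, 'b'), (1, 'a'), (2, 'a'), (3, 'b'), (3, '')]


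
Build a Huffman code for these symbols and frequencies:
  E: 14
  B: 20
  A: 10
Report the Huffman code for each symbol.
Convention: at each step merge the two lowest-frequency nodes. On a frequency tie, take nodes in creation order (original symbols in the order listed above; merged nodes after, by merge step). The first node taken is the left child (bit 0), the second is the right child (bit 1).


Huffman tree construction:
Step 1: Merge A(10) + E(14) = 24
Step 2: Merge B(20) + (A+E)(24) = 44
Read each symbol's code off the tree from the root (left child = 0, right child = 1).

Codes:
  E: 11 (length 2)
  B: 0 (length 1)
  A: 10 (length 2)
Average code length: 68/44 = 1.5455 bits/symbol


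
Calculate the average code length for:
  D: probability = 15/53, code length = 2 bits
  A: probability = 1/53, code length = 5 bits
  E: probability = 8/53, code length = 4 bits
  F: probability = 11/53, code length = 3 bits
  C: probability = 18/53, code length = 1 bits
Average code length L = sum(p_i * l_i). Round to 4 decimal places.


Weighted contributions p_i * l_i:
  D: (15/53) * 2 = 30/53
  A: (1/53) * 5 = 5/53
  E: (8/53) * 4 = 32/53
  F: (11/53) * 3 = 33/53
  C: (18/53) * 1 = 18/53
Sum = (30 + 5 + 32 + 33 + 18)/53 = 118/53

L = 118/53 = 2.2264 bits/symbol


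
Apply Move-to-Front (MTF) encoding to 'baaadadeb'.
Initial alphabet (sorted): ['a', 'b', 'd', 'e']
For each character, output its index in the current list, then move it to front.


MTF encoding:
'b': index 1 in ['a', 'b', 'd', 'e'] -> ['b', 'a', 'd', 'e']
'a': index 1 in ['b', 'a', 'd', 'e'] -> ['a', 'b', 'd', 'e']
'a': index 0 in ['a', 'b', 'd', 'e'] -> ['a', 'b', 'd', 'e']
'a': index 0 in ['a', 'b', 'd', 'e'] -> ['a', 'b', 'd', 'e']
'd': index 2 in ['a', 'b', 'd', 'e'] -> ['d', 'a', 'b', 'e']
'a': index 1 in ['d', 'a', 'b', 'e'] -> ['a', 'd', 'b', 'e']
'd': index 1 in ['a', 'd', 'b', 'e'] -> ['d', 'a', 'b', 'e']
'e': index 3 in ['d', 'a', 'b', 'e'] -> ['e', 'd', 'a', 'b']
'b': index 3 in ['e', 'd', 'a', 'b'] -> ['b', 'e', 'd', 'a']


Output: [1, 1, 0, 0, 2, 1, 1, 3, 3]


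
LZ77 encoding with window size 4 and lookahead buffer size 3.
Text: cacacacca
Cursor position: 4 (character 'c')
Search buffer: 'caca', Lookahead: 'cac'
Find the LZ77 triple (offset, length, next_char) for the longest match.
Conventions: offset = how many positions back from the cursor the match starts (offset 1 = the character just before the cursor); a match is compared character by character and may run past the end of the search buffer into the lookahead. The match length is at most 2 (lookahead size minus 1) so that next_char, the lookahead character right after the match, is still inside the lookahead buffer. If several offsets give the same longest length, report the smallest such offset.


Try each offset into the search buffer:
  offset=1 (pos 3, char 'a'): match length 0
  offset=2 (pos 2, char 'c'): match length 2
  offset=3 (pos 1, char 'a'): match length 0
  offset=4 (pos 0, char 'c'): match length 2
Longest match has length 2, found at offsets 2, 4; take the smallest, offset 2.
next_char = character at position 4 + 2 = 6 -> 'c'

Best match: offset=2, length=2 (matching 'ca' starting at position 2)
LZ77 triple: (2, 2, 'c')


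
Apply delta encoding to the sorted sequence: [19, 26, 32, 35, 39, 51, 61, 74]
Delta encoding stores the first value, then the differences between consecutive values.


First value: 19
Deltas:
  26 - 19 = 7
  32 - 26 = 6
  35 - 32 = 3
  39 - 35 = 4
  51 - 39 = 12
  61 - 51 = 10
  74 - 61 = 13


Delta encoded: [19, 7, 6, 3, 4, 12, 10, 13]


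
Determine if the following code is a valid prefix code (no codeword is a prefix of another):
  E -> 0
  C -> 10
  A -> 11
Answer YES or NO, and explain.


Checking each pair (does one codeword prefix another?):
  E='0' vs C='10': no prefix
  E='0' vs A='11': no prefix
  C='10' vs E='0': no prefix
  C='10' vs A='11': no prefix
  A='11' vs E='0': no prefix
  A='11' vs C='10': no prefix
No violation found over all pairs.

YES -- this is a valid prefix code. No codeword is a prefix of any other codeword.


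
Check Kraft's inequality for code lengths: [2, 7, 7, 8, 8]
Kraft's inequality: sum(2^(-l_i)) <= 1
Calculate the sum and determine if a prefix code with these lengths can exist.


Sum = 2^(-2) + 2^(-7) + 2^(-7) + 2^(-8) + 2^(-8)
    = 0.25 + 0.0078125 + 0.0078125 + 0.00390625 + 0.00390625
    = 70/256 = 0.2734375
Since 0.2734375 <= 1, Kraft's inequality IS satisfied.
A prefix code with these lengths CAN exist.

Kraft sum = 0.2734375. Satisfied.


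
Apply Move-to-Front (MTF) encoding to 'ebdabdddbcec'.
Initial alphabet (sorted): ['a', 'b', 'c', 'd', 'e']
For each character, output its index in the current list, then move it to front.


MTF encoding:
'e': index 4 in ['a', 'b', 'c', 'd', 'e'] -> ['e', 'a', 'b', 'c', 'd']
'b': index 2 in ['e', 'a', 'b', 'c', 'd'] -> ['b', 'e', 'a', 'c', 'd']
'd': index 4 in ['b', 'e', 'a', 'c', 'd'] -> ['d', 'b', 'e', 'a', 'c']
'a': index 3 in ['d', 'b', 'e', 'a', 'c'] -> ['a', 'd', 'b', 'e', 'c']
'b': index 2 in ['a', 'd', 'b', 'e', 'c'] -> ['b', 'a', 'd', 'e', 'c']
'd': index 2 in ['b', 'a', 'd', 'e', 'c'] -> ['d', 'b', 'a', 'e', 'c']
'd': index 0 in ['d', 'b', 'a', 'e', 'c'] -> ['d', 'b', 'a', 'e', 'c']
'd': index 0 in ['d', 'b', 'a', 'e', 'c'] -> ['d', 'b', 'a', 'e', 'c']
'b': index 1 in ['d', 'b', 'a', 'e', 'c'] -> ['b', 'd', 'a', 'e', 'c']
'c': index 4 in ['b', 'd', 'a', 'e', 'c'] -> ['c', 'b', 'd', 'a', 'e']
'e': index 4 in ['c', 'b', 'd', 'a', 'e'] -> ['e', 'c', 'b', 'd', 'a']
'c': index 1 in ['e', 'c', 'b', 'd', 'a'] -> ['c', 'e', 'b', 'd', 'a']


Output: [4, 2, 4, 3, 2, 2, 0, 0, 1, 4, 4, 1]


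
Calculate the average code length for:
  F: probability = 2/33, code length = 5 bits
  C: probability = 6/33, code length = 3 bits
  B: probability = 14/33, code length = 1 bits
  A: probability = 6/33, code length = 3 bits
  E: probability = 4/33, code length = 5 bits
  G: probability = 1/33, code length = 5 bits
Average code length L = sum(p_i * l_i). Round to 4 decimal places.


Weighted contributions p_i * l_i:
  F: (2/33) * 5 = 10/33
  C: (6/33) * 3 = 18/33
  B: (14/33) * 1 = 14/33
  A: (6/33) * 3 = 18/33
  E: (4/33) * 5 = 20/33
  G: (1/33) * 5 = 5/33
Sum = (10 + 18 + 14 + 18 + 20 + 5)/33 = 85/33

L = 85/33 = 2.5758 bits/symbol


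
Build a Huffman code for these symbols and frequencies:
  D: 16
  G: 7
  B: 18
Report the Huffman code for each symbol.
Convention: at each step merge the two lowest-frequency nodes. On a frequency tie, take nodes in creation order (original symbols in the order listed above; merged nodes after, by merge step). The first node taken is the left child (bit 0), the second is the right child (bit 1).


Huffman tree construction:
Step 1: Merge G(7) + D(16) = 23
Step 2: Merge B(18) + (G+D)(23) = 41
Read each symbol's code off the tree from the root (left child = 0, right child = 1).

Codes:
  D: 11 (length 2)
  G: 10 (length 2)
  B: 0 (length 1)
Average code length: 64/41 = 1.5610 bits/symbol


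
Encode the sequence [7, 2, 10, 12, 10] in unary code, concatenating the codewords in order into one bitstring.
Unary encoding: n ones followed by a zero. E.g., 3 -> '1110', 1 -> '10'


Encode each number as n ones followed by a terminating 0:
  7 -> 11111110 (8 bits)
  2 -> 110 (3 bits)
  10 -> 11111111110 (11 bits)
  12 -> 1111111111110 (13 bits)
  10 -> 11111111110 (11 bits)
Total length = 8 + 3 + 11 + 13 + 11 = 46 bits.

Unary([7, 2, 10, 12, 10]) = 1111111011011111111110111111111111011111111110 (46 bits)


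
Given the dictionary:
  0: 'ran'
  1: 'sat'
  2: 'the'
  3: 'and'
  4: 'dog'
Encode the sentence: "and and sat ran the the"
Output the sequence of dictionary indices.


Look up each word in the dictionary:
  'and' -> 3
  'and' -> 3
  'sat' -> 1
  'ran' -> 0
  'the' -> 2
  'the' -> 2

Encoded: [3, 3, 1, 0, 2, 2]


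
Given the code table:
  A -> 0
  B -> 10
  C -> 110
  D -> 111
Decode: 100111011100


Decoding:
10 -> B
0 -> A
111 -> D
0 -> A
111 -> D
0 -> A
0 -> A


Result: BADADAA


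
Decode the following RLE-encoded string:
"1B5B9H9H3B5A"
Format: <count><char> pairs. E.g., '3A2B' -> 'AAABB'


Expanding each <count><char> pair:
  1B -> 'B'
  5B -> 'BBBBB'
  9H -> 'HHHHHHHHH'
  9H -> 'HHHHHHHHH'
  3B -> 'BBB'
  5A -> 'AAAAA'

Decoded = BBBBBBHHHHHHHHHHHHHHHHHHBBBAAAAA


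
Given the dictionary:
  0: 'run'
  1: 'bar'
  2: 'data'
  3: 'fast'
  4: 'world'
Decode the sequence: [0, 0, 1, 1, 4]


Look up each index in the dictionary:
  0 -> 'run'
  0 -> 'run'
  1 -> 'bar'
  1 -> 'bar'
  4 -> 'world'

Decoded: "run run bar bar world"


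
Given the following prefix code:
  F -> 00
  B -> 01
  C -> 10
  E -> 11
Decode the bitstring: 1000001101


Decoding step by step:
Bits 10 -> C
Bits 00 -> F
Bits 00 -> F
Bits 11 -> E
Bits 01 -> B


Decoded message: CFFEB


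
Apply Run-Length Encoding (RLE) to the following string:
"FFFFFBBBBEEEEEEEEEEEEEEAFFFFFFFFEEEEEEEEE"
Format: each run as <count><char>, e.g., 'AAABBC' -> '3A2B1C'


Scanning runs left to right:
  i=0: run of 'F' x 5 -> '5F'
  i=5: run of 'B' x 4 -> '4B'
  i=9: run of 'E' x 14 -> '14E'
  i=23: run of 'A' x 1 -> '1A'
  i=24: run of 'F' x 8 -> '8F'
  i=32: run of 'E' x 9 -> '9E'

RLE = 5F4B14E1A8F9E


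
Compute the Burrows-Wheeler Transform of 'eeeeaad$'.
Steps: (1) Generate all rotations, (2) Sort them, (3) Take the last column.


Rotations (sorted):
  0: $eeeeaad -> last char: d
  1: aad$eeee -> last char: e
  2: ad$eeeea -> last char: a
  3: d$eeeeaa -> last char: a
  4: eaad$eee -> last char: e
  5: eeaad$ee -> last char: e
  6: eeeaad$e -> last char: e
  7: eeeeaad$ -> last char: $


BWT = deaaeee$


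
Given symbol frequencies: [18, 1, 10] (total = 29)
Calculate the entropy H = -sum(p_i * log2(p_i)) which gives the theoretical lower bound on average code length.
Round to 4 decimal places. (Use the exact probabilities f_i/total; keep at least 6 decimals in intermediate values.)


Per-symbol terms -p_i * log2(p_i) with p_i = f_i/29:
  p = 18/29 = 0.620690: log2(p) = -0.688056, -p*log2(p) = 0.427069
  p = 1/29 = 0.034483: log2(p) = -4.857981, -p*log2(p) = 0.167517
  p = 10/29 = 0.344828: log2(p) = -1.536053, -p*log2(p) = 0.529673
H = 0.427069 + 0.167517 + 0.529673 = 1.124259

H = 1.1243 bits/symbol


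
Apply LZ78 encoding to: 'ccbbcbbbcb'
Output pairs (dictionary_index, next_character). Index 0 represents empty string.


LZ78 encoding steps:
Dictionary: {0: ''}
Step 1: w='' (idx 0), next='c' -> output (0, 'c'), add 'c' as idx 1
Step 2: w='c' (idx 1), next='b' -> output (1, 'b'), add 'cb' as idx 2
Step 3: w='' (idx 0), next='b' -> output (0, 'b'), add 'b' as idx 3
Step 4: w='cb' (idx 2), next='b' -> output (2, 'b'), add 'cbb' as idx 4
Step 5: w='b' (idx 3), next='c' -> output (3, 'c'), add 'bc' as idx 5
Step 6: w='b' (idx 3), end of input -> output (3, '')


Encoded: [(0, 'c'), (1, 'b'), (0, 'b'), (2, 'b'), (3, 'c'), (3, '')]


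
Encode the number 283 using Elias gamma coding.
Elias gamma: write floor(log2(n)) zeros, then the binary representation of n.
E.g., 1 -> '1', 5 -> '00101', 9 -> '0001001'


num_bits = floor(log2(283)) + 1 = 9
leading_zeros = num_bits - 1 = 8
binary(283) = 100011011

Elias gamma(283) = '00000000' + '100011011' = 00000000100011011 (17 bits)


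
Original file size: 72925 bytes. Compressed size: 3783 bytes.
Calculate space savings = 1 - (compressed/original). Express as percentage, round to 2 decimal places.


ratio = compressed/original = 3783/72925 = 0.051875
savings = 1 - ratio = 1 - 0.051875 = 0.948125
as a percentage: 0.948125 * 100 = 94.81%

Space savings = 1 - 3783/72925 = 94.81%


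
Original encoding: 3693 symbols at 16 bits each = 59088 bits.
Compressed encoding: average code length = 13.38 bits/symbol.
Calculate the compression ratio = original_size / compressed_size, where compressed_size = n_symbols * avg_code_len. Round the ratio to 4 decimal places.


original_size = n_symbols * orig_bits = 3693 * 16 = 59088 bits
compressed_size = n_symbols * avg_code_len = 3693 * 13.38 = 49412.34 bits
ratio = original_size / compressed_size = 59088 / 49412.34 = 1.1958

Compression ratio = 1.1958


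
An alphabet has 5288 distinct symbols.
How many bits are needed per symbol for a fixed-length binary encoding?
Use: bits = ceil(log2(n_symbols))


log2(5288) = 12.3685
Bracket: 2^12 = 4096 < 5288 <= 2^13 = 8192
So ceil(log2(5288)) = 13

bits = ceil(log2(5288)) = ceil(12.3685) = 13 bits


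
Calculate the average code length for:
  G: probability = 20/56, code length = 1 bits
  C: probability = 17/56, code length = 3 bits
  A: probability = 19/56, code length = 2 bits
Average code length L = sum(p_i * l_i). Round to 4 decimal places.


Weighted contributions p_i * l_i:
  G: (20/56) * 1 = 20/56
  C: (17/56) * 3 = 51/56
  A: (19/56) * 2 = 38/56
Sum = (20 + 51 + 38)/56 = 109/56

L = 109/56 = 1.9464 bits/symbol


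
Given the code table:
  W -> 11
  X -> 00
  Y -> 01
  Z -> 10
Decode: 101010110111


Decoding:
10 -> Z
10 -> Z
10 -> Z
11 -> W
01 -> Y
11 -> W


Result: ZZZWYW


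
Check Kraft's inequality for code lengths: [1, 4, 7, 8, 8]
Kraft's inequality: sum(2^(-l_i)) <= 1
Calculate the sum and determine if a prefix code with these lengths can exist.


Sum = 2^(-1) + 2^(-4) + 2^(-7) + 2^(-8) + 2^(-8)
    = 0.5 + 0.0625 + 0.0078125 + 0.00390625 + 0.00390625
    = 148/256 = 0.578125
Since 0.578125 <= 1, Kraft's inequality IS satisfied.
A prefix code with these lengths CAN exist.

Kraft sum = 0.578125. Satisfied.


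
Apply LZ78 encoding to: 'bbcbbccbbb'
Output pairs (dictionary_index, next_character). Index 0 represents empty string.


LZ78 encoding steps:
Dictionary: {0: ''}
Step 1: w='' (idx 0), next='b' -> output (0, 'b'), add 'b' as idx 1
Step 2: w='b' (idx 1), next='c' -> output (1, 'c'), add 'bc' as idx 2
Step 3: w='b' (idx 1), next='b' -> output (1, 'b'), add 'bb' as idx 3
Step 4: w='' (idx 0), next='c' -> output (0, 'c'), add 'c' as idx 4
Step 5: w='c' (idx 4), next='b' -> output (4, 'b'), add 'cb' as idx 5
Step 6: w='bb' (idx 3), end of input -> output (3, '')


Encoded: [(0, 'b'), (1, 'c'), (1, 'b'), (0, 'c'), (4, 'b'), (3, '')]


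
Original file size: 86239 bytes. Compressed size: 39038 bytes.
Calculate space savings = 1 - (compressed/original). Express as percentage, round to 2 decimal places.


ratio = compressed/original = 39038/86239 = 0.452672
savings = 1 - ratio = 1 - 0.452672 = 0.547328
as a percentage: 0.547328 * 100 = 54.73%

Space savings = 1 - 39038/86239 = 54.73%


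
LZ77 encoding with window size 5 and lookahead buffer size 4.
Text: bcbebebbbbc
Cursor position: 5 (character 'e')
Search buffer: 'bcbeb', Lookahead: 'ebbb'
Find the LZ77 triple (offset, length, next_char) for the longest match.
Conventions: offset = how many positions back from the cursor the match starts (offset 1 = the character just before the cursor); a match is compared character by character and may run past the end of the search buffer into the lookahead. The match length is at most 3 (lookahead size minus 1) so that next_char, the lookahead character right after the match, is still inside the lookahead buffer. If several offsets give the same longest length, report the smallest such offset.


Try each offset into the search buffer:
  offset=1 (pos 4, char 'b'): match length 0
  offset=2 (pos 3, char 'e'): match length 2
  offset=3 (pos 2, char 'b'): match length 0
  offset=4 (pos 1, char 'c'): match length 0
  offset=5 (pos 0, char 'b'): match length 0
Longest match has length 2 at offset 2.
next_char = character at position 5 + 2 = 7 -> 'b'

Best match: offset=2, length=2 (matching 'eb' starting at position 3)
LZ77 triple: (2, 2, 'b')
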